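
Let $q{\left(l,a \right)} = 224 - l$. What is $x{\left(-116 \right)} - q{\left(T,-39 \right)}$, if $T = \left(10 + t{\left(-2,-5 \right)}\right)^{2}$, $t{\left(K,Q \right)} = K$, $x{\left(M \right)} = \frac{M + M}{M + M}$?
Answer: $-159$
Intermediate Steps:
$x{\left(M \right)} = 1$ ($x{\left(M \right)} = \frac{2 M}{2 M} = 2 M \frac{1}{2 M} = 1$)
$T = 64$ ($T = \left(10 - 2\right)^{2} = 8^{2} = 64$)
$x{\left(-116 \right)} - q{\left(T,-39 \right)} = 1 - \left(224 - 64\right) = 1 - 160 = -159$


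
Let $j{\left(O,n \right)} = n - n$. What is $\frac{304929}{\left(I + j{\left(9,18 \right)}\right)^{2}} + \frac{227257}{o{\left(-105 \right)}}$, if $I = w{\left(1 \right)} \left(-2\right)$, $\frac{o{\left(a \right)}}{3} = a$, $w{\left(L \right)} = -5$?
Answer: $\frac{14665387}{6300} \approx 2327.8$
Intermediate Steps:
$j{\left(O,n \right)} = 0$
$o{\left(a \right)} = 3 a$
$I = 10$ ($I = \left(-5\right) \left(-2\right) = 10$)
$\frac{304929}{\left(I + j{\left(9,18 \right)}\right)^{2}} + \frac{227257}{o{\left(-105 \right)}} = \frac{304929}{\left(10 + 0\right)^{2}} + \frac{227257}{3 \left(-105\right)} = \frac{304929}{10^{2}} + \frac{227257}{-315} = \frac{304929}{100} + 227257 \left(- \frac{1}{315}\right) = 304929 \cdot \frac{1}{100} - \frac{227257}{315} = \frac{304929}{100} - \frac{227257}{315} = \frac{14665387}{6300}$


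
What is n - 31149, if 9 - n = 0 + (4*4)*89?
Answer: -32564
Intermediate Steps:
n = -1415 (n = 9 - (0 + (4*4)*89) = 9 - (0 + 16*89) = 9 - (0 + 1424) = 9 - 1*1424 = 9 - 1424 = -1415)
n - 31149 = -1415 - 31149 = -32564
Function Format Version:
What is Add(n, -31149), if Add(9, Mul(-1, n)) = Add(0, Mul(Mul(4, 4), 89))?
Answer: -32564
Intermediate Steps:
n = -1415 (n = Add(9, Mul(-1, Add(0, Mul(Mul(4, 4), 89)))) = Add(9, Mul(-1, Add(0, Mul(16, 89)))) = Add(9, Mul(-1, Add(0, 1424))) = Add(9, Mul(-1, 1424)) = Add(9, -1424) = -1415)
Add(n, -31149) = Add(-1415, -31149) = -32564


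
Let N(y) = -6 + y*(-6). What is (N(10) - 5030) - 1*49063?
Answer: -54159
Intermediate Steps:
N(y) = -6 - 6*y
(N(10) - 5030) - 1*49063 = ((-6 - 6*10) - 5030) - 1*49063 = ((-6 - 60) - 5030) - 49063 = (-66 - 5030) - 49063 = -5096 - 49063 = -54159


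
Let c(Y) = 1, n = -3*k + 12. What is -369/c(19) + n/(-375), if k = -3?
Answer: -46132/125 ≈ -369.06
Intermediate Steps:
n = 21 (n = -3*(-3) + 12 = 9 + 12 = 21)
-369/c(19) + n/(-375) = -369/1 + 21/(-375) = -369*1 + 21*(-1/375) = -369 - 7/125 = -46132/125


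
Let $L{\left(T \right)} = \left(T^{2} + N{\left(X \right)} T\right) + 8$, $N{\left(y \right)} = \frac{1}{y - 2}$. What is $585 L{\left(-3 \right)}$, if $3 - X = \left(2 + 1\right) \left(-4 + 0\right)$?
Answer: $9810$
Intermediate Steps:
$X = 15$ ($X = 3 - \left(2 + 1\right) \left(-4 + 0\right) = 3 - 3 \left(-4\right) = 3 - -12 = 3 + 12 = 15$)
$N{\left(y \right)} = \frac{1}{-2 + y}$
$L{\left(T \right)} = 8 + T^{2} + \frac{T}{13}$ ($L{\left(T \right)} = \left(T^{2} + \frac{T}{-2 + 15}\right) + 8 = \left(T^{2} + \frac{T}{13}\right) + 8 = 8 + T^{2} + \frac{T}{13}$)
$585 L{\left(-3 \right)} = 585 \left(8 + \left(-3\right)^{2} + \frac{1}{13} \left(-3\right)\right) = 585 \left(8 + 9 - \frac{3}{13}\right) = 585 \cdot \frac{218}{13} = 9810$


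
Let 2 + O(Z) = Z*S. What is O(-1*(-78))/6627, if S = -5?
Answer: -392/6627 ≈ -0.059152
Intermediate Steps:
O(Z) = -2 - 5*Z (O(Z) = -2 + Z*(-5) = -2 - 5*Z)
O(-1*(-78))/6627 = (-2 - (-5)*(-78))/6627 = (-2 - 5*78)*(1/6627) = (-2 - 390)*(1/6627) = -392*1/6627 = -392/6627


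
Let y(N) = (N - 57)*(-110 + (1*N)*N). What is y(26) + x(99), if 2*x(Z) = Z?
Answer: -34993/2 ≈ -17497.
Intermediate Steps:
y(N) = (-110 + N²)*(-57 + N) (y(N) = (-57 + N)*(-110 + N*N) = (-57 + N)*(-110 + N²) = (-110 + N²)*(-57 + N))
x(Z) = Z/2
y(26) + x(99) = (6270 + 26³ - 110*26 - 57*26²) + (½)*99 = (6270 + 17576 - 2860 - 57*676) + 99/2 = (6270 + 17576 - 2860 - 38532) + 99/2 = -17546 + 99/2 = -34993/2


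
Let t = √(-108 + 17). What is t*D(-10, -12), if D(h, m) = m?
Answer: -12*I*√91 ≈ -114.47*I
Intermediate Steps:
t = I*√91 (t = √(-91) = I*√91 ≈ 9.5394*I)
t*D(-10, -12) = (I*√91)*(-12) = -12*I*√91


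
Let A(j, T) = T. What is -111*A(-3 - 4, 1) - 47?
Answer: -158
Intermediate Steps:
-111*A(-3 - 4, 1) - 47 = -111*1 - 47 = -111 - 47 = -158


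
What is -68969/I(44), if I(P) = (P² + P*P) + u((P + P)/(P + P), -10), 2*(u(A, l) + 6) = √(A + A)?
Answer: -533268308/29891911 + 68969*√2/29891911 ≈ -17.837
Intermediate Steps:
u(A, l) = -6 + √2*√A/2 (u(A, l) = -6 + √(A + A)/2 = -6 + √(2*A)/2 = -6 + (√2*√A)/2 = -6 + √2*√A/2)
I(P) = -6 + √2/2 + 2*P² (I(P) = (P² + P*P) + (-6 + √2*√((P + P)/(P + P))/2) = (P² + P²) + (-6 + √2*√((2*P)/((2*P)))/2) = 2*P² + (-6 + √2*√((2*P)*(1/(2*P)))/2) = 2*P² + (-6 + √2*√1/2) = 2*P² + (-6 + (½)*√2*1) = 2*P² + (-6 + √2/2) = -6 + √2/2 + 2*P²)
-68969/I(44) = -68969/(-6 + √2/2 + 2*44²) = -68969/(-6 + √2/2 + 2*1936) = -68969/(-6 + √2/2 + 3872) = -68969/(3866 + √2/2)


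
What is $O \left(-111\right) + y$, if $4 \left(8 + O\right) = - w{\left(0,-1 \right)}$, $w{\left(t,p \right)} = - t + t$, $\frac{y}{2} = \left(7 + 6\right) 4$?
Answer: $992$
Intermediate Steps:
$y = 104$ ($y = 2 \left(7 + 6\right) 4 = 2 \cdot 13 \cdot 4 = 2 \cdot 52 = 104$)
$w{\left(t,p \right)} = 0$
$O = -8$ ($O = -8 + \frac{\left(-1\right) 0}{4} = -8 + \frac{1}{4} \cdot 0 = -8 + 0 = -8$)
$O \left(-111\right) + y = \left(-8\right) \left(-111\right) + 104 = 888 + 104 = 992$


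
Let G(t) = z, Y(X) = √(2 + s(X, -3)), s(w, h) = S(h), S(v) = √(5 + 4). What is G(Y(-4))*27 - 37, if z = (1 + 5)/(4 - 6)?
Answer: -118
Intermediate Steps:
S(v) = 3 (S(v) = √9 = 3)
s(w, h) = 3
Y(X) = √5 (Y(X) = √(2 + 3) = √5)
z = -3 (z = 6/(-2) = 6*(-½) = -3)
G(t) = -3
G(Y(-4))*27 - 37 = -3*27 - 37 = -81 - 37 = -118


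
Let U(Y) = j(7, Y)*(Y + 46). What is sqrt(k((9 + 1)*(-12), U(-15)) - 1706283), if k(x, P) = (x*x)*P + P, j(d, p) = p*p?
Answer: 6*sqrt(2742797) ≈ 9936.8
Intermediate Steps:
j(d, p) = p**2
U(Y) = Y**2*(46 + Y) (U(Y) = Y**2*(Y + 46) = Y**2*(46 + Y))
k(x, P) = P + P*x**2 (k(x, P) = x**2*P + P = P*x**2 + P = P + P*x**2)
sqrt(k((9 + 1)*(-12), U(-15)) - 1706283) = sqrt(((-15)**2*(46 - 15))*(1 + ((9 + 1)*(-12))**2) - 1706283) = sqrt((225*31)*(1 + (10*(-12))**2) - 1706283) = sqrt(6975*(1 + (-120)**2) - 1706283) = sqrt(6975*(1 + 14400) - 1706283) = sqrt(6975*14401 - 1706283) = sqrt(100446975 - 1706283) = sqrt(98740692) = 6*sqrt(2742797)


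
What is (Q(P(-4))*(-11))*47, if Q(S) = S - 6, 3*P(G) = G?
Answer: 11374/3 ≈ 3791.3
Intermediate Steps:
P(G) = G/3
Q(S) = -6 + S
(Q(P(-4))*(-11))*47 = ((-6 + (⅓)*(-4))*(-11))*47 = ((-6 - 4/3)*(-11))*47 = -22/3*(-11)*47 = (242/3)*47 = 11374/3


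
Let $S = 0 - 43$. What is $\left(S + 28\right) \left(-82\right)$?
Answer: $1230$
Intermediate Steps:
$S = -43$ ($S = 0 - 43 = -43$)
$\left(S + 28\right) \left(-82\right) = \left(-43 + 28\right) \left(-82\right) = \left(-15\right) \left(-82\right) = 1230$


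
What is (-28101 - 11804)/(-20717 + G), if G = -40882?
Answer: 39905/61599 ≈ 0.64782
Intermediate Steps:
(-28101 - 11804)/(-20717 + G) = (-28101 - 11804)/(-20717 - 40882) = -39905/(-61599) = -39905*(-1/61599) = 39905/61599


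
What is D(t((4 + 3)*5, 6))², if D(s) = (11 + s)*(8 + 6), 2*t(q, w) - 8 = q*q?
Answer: 77176225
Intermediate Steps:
t(q, w) = 4 + q²/2 (t(q, w) = 4 + (q*q)/2 = 4 + q²/2)
D(s) = 154 + 14*s (D(s) = (11 + s)*14 = 154 + 14*s)
D(t((4 + 3)*5, 6))² = (154 + 14*(4 + ((4 + 3)*5)²/2))² = (154 + 14*(4 + (7*5)²/2))² = (154 + 14*(4 + (½)*35²))² = (154 + 14*(4 + (½)*1225))² = (154 + 14*(4 + 1225/2))² = (154 + 14*(1233/2))² = (154 + 8631)² = 8785² = 77176225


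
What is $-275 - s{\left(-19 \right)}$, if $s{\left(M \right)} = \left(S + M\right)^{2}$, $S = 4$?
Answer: $-500$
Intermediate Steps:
$s{\left(M \right)} = \left(4 + M\right)^{2}$
$-275 - s{\left(-19 \right)} = -275 - \left(4 - 19\right)^{2} = -275 - \left(-15\right)^{2} = -275 - 225 = -500$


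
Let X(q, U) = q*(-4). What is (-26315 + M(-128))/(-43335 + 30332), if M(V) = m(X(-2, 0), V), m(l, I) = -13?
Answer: 26328/13003 ≈ 2.0248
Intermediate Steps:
X(q, U) = -4*q
M(V) = -13
(-26315 + M(-128))/(-43335 + 30332) = (-26315 - 13)/(-43335 + 30332) = -26328/(-13003) = -26328*(-1/13003) = 26328/13003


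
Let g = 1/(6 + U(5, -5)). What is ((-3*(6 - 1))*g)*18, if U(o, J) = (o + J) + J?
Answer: -270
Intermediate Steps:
U(o, J) = o + 2*J (U(o, J) = (J + o) + J = o + 2*J)
g = 1 (g = 1/(6 + (5 + 2*(-5))) = 1/(6 + (5 - 10)) = 1/(6 - 5) = 1/1 = 1)
((-3*(6 - 1))*g)*18 = (-3*(6 - 1)*1)*18 = (-3*5*1)*18 = -15*1*18 = -15*18 = -270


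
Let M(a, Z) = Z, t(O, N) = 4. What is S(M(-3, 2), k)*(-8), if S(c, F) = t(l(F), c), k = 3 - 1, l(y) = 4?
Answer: -32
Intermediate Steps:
k = 2
S(c, F) = 4
S(M(-3, 2), k)*(-8) = 4*(-8) = -32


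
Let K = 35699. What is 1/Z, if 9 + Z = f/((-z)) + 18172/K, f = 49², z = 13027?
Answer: -66435839/576349216 ≈ -0.11527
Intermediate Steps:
f = 2401
Z = -576349216/66435839 (Z = -9 + (2401/((-1*13027)) + 18172/35699) = -9 + (2401/(-13027) + 18172*(1/35699)) = -9 + (2401*(-1/13027) + 18172/35699) = -9 + (-343/1861 + 18172/35699) = -9 + 21573335/66435839 = -576349216/66435839 ≈ -8.6753)
1/Z = 1/(-576349216/66435839) = -66435839/576349216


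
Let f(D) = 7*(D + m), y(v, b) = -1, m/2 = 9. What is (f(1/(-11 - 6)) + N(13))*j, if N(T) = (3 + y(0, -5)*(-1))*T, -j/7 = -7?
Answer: 147931/17 ≈ 8701.8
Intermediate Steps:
m = 18 (m = 2*9 = 18)
j = 49 (j = -7*(-7) = 49)
N(T) = 4*T (N(T) = (3 - 1*(-1))*T = (3 + 1)*T = 4*T)
f(D) = 126 + 7*D (f(D) = 7*(D + 18) = 7*(18 + D) = 126 + 7*D)
(f(1/(-11 - 6)) + N(13))*j = ((126 + 7/(-11 - 6)) + 4*13)*49 = ((126 + 7/(-17)) + 52)*49 = ((126 + 7*(-1/17)) + 52)*49 = ((126 - 7/17) + 52)*49 = (2135/17 + 52)*49 = (3019/17)*49 = 147931/17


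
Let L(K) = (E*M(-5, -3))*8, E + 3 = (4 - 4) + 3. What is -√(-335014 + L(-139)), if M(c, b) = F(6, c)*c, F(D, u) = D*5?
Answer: -I*√335014 ≈ -578.8*I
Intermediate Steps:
E = 0 (E = -3 + ((4 - 4) + 3) = -3 + (0 + 3) = -3 + 3 = 0)
F(D, u) = 5*D
M(c, b) = 30*c (M(c, b) = (5*6)*c = 30*c)
L(K) = 0 (L(K) = (0*(30*(-5)))*8 = (0*(-150))*8 = 0*8 = 0)
-√(-335014 + L(-139)) = -√(-335014 + 0) = -√(-335014) = -I*√335014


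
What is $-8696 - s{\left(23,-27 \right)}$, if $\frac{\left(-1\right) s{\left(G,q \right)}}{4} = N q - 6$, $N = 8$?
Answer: $-9584$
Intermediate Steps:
$s{\left(G,q \right)} = 24 - 32 q$ ($s{\left(G,q \right)} = - 4 \left(8 q - 6\right) = - 4 \left(-6 + 8 q\right) = 24 - 32 q$)
$-8696 - s{\left(23,-27 \right)} = -8696 - \left(24 - -864\right) = -8696 - \left(24 + 864\right) = -8696 - 888 = -9584$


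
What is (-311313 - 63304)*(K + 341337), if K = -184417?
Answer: -58784899640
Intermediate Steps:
(-311313 - 63304)*(K + 341337) = (-311313 - 63304)*(-184417 + 341337) = -374617*156920 = -58784899640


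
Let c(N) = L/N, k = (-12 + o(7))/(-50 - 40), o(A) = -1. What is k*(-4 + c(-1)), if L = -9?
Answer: 13/18 ≈ 0.72222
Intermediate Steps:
k = 13/90 (k = (-12 - 1)/(-50 - 40) = -13/(-90) = -13*(-1/90) = 13/90 ≈ 0.14444)
c(N) = -9/N
k*(-4 + c(-1)) = 13*(-4 - 9/(-1))/90 = 13*(-4 - 9*(-1))/90 = 13*(-4 + 9)/90 = (13/90)*5 = 13/18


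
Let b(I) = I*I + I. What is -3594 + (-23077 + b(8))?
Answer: -26599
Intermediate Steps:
b(I) = I + I**2 (b(I) = I**2 + I = I + I**2)
-3594 + (-23077 + b(8)) = -3594 + (-23077 + 8*(1 + 8)) = -3594 + (-23077 + 8*9) = -3594 + (-23077 + 72) = -3594 - 23005 = -26599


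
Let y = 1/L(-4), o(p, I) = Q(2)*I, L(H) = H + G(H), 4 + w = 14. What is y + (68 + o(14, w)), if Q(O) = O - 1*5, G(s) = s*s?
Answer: 457/12 ≈ 38.083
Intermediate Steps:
w = 10 (w = -4 + 14 = 10)
G(s) = s²
L(H) = H + H²
Q(O) = -5 + O (Q(O) = O - 5 = -5 + O)
o(p, I) = -3*I (o(p, I) = (-5 + 2)*I = -3*I)
y = 1/12 (y = 1/(-4*(1 - 4)) = 1/(-4*(-3)) = 1/12 ≈ 0.083333)
y + (68 + o(14, w)) = 1/12 + (68 - 3*10) = 1/12 + (68 - 30) = 1/12 + 38 = 457/12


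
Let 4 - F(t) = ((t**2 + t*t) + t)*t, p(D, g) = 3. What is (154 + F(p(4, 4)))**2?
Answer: 9025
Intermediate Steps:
F(t) = 4 - t*(t + 2*t**2) (F(t) = 4 - ((t**2 + t*t) + t)*t = 4 - ((t**2 + t**2) + t)*t = 4 - (2*t**2 + t)*t = 4 - (t + 2*t**2)*t = 4 - t*(t + 2*t**2))
(154 + F(p(4, 4)))**2 = (154 + (4 - 1*3**2 - 2*3**3))**2 = (154 + (4 - 1*9 - 2*27))**2 = (154 + (4 - 9 - 54))**2 = (154 - 59)**2 = 95**2 = 9025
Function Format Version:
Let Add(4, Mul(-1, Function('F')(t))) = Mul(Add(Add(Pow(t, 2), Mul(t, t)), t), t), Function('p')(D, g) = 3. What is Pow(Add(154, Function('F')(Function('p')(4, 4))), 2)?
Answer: 9025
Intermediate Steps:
Function('F')(t) = Add(4, Mul(-1, t, Add(t, Mul(2, Pow(t, 2))))) (Function('F')(t) = Add(4, Mul(-1, Mul(Add(Add(Pow(t, 2), Mul(t, t)), t), t))) = Add(4, Mul(-1, Mul(Add(Add(Pow(t, 2), Pow(t, 2)), t), t))) = Add(4, Mul(-1, Mul(Add(Mul(2, Pow(t, 2)), t), t))) = Add(4, Mul(-1, Mul(Add(t, Mul(2, Pow(t, 2))), t))) = Add(4, Mul(-1, Mul(t, Add(t, Mul(2, Pow(t, 2)))))) = Add(4, Mul(-1, t, Add(t, Mul(2, Pow(t, 2))))))
Pow(Add(154, Function('F')(Function('p')(4, 4))), 2) = Pow(Add(154, Add(4, Mul(-1, Pow(3, 2)), Mul(-2, Pow(3, 3)))), 2) = Pow(Add(154, Add(4, Mul(-1, 9), Mul(-2, 27))), 2) = Pow(Add(154, Add(4, -9, -54)), 2) = Pow(Add(154, -59), 2) = Pow(95, 2) = 9025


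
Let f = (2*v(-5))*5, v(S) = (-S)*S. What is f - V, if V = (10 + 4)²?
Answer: -446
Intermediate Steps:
v(S) = -S²
V = 196 (V = 14² = 196)
f = -250 (f = (2*(-1*(-5)²))*5 = (2*(-1*25))*5 = (2*(-25))*5 = -50*5 = -250)
f - V = -250 - 1*196 = -250 - 196 = -446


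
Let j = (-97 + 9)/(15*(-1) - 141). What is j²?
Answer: 484/1521 ≈ 0.31821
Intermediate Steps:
j = 22/39 (j = -88/(-15 - 141) = -88/(-156) = -88*(-1/156) = 22/39 ≈ 0.56410)
j² = (22/39)² = 484/1521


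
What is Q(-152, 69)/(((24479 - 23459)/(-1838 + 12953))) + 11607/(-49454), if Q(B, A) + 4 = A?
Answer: 1190581317/1681436 ≈ 708.07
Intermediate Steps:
Q(B, A) = -4 + A
Q(-152, 69)/(((24479 - 23459)/(-1838 + 12953))) + 11607/(-49454) = (-4 + 69)/(((24479 - 23459)/(-1838 + 12953))) + 11607/(-49454) = 65/((1020/11115)) + 11607*(-1/49454) = 65/((1020*(1/11115))) - 11607/49454 = 65/(68/741) - 11607/49454 = 65*(741/68) - 11607/49454 = 48165/68 - 11607/49454 = 1190581317/1681436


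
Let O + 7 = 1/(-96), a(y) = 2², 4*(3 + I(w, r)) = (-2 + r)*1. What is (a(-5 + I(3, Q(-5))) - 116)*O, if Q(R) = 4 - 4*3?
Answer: 4711/6 ≈ 785.17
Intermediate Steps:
Q(R) = -8 (Q(R) = 4 - 12 = -8)
I(w, r) = -7/2 + r/4 (I(w, r) = -3 + ((-2 + r)*1)/4 = -3 + (-2 + r)/4 = -3 + (-½ + r/4) = -7/2 + r/4)
a(y) = 4
O = -673/96 (O = -7 + 1/(-96) = -7 - 1/96 = -673/96 ≈ -7.0104)
(a(-5 + I(3, Q(-5))) - 116)*O = (4 - 116)*(-673/96) = -112*(-673/96) = 4711/6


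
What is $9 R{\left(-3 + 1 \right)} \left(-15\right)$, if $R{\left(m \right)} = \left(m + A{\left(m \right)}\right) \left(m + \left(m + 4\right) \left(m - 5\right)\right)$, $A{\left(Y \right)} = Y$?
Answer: $-8640$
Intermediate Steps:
$R{\left(m \right)} = 2 m \left(m + \left(-5 + m\right) \left(4 + m\right)\right)$ ($R{\left(m \right)} = \left(m + m\right) \left(m + \left(m + 4\right) \left(m - 5\right)\right) = 2 m \left(m + \left(4 + m\right) \left(-5 + m\right)\right) = 2 m \left(m + \left(-5 + m\right) \left(4 + m\right)\right)$)
$9 R{\left(-3 + 1 \right)} \left(-15\right) = 9 \cdot 2 \left(-3 + 1\right) \left(-20 + \left(-3 + 1\right)^{2}\right) \left(-15\right) = 9 \cdot 2 \left(-2\right) \left(-20 + \left(-2\right)^{2}\right) \left(-15\right) = 9 \cdot 2 \left(-2\right) \left(-20 + 4\right) \left(-15\right) = 9 \cdot 2 \left(-2\right) \left(-16\right) \left(-15\right) = 9 \cdot 64 \left(-15\right) = 576 \left(-15\right) = -8640$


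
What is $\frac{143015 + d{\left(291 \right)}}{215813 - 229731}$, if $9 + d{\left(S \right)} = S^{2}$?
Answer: $- \frac{227687}{13918} \approx -16.359$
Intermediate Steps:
$d{\left(S \right)} = -9 + S^{2}$
$\frac{143015 + d{\left(291 \right)}}{215813 - 229731} = \frac{143015 - \left(9 - 291^{2}\right)}{215813 - 229731} = \frac{143015 + \left(-9 + 84681\right)}{-13918} = \left(143015 + 84672\right) \left(- \frac{1}{13918}\right) = 227687 \left(- \frac{1}{13918}\right) = - \frac{227687}{13918}$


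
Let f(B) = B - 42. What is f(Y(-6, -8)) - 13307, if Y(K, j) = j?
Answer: -13357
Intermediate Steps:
f(B) = -42 + B
f(Y(-6, -8)) - 13307 = (-42 - 8) - 13307 = -50 - 13307 = -13357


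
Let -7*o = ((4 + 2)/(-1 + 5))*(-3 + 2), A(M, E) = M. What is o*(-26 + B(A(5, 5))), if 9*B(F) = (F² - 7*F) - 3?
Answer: -247/42 ≈ -5.8810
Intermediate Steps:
B(F) = -⅓ - 7*F/9 + F²/9 (B(F) = ((F² - 7*F) - 3)/9 = (-3 + F² - 7*F)/9 = -⅓ - 7*F/9 + F²/9)
o = 3/14 (o = -(4 + 2)/(-1 + 5)*(-3 + 2)/7 = -6/4*(-1)/7 = -6*(¼)*(-1)/7 = -3*(-1)/14 = -⅐*(-3/2) = 3/14 ≈ 0.21429)
o*(-26 + B(A(5, 5))) = 3*(-26 + (-⅓ - 7/9*5 + (⅑)*5²))/14 = 3*(-26 + (-⅓ - 35/9 + (⅑)*25))/14 = 3*(-26 + (-⅓ - 35/9 + 25/9))/14 = 3*(-26 - 13/9)/14 = (3/14)*(-247/9) = -247/42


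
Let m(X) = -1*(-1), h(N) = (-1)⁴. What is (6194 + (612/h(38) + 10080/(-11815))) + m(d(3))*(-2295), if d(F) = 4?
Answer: 10657477/2363 ≈ 4510.1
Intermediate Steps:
h(N) = 1
m(X) = 1
(6194 + (612/h(38) + 10080/(-11815))) + m(d(3))*(-2295) = (6194 + (612/1 + 10080/(-11815))) + 1*(-2295) = (6194 + (612*1 + 10080*(-1/11815))) - 2295 = (6194 + (612 - 2016/2363)) - 2295 = (6194 + 1444140/2363) - 2295 = 16080562/2363 - 2295 = 10657477/2363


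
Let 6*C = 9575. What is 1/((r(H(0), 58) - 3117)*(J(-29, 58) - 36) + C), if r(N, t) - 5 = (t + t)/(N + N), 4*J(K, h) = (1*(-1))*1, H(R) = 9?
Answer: 9/1027550 ≈ 8.7587e-6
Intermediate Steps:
C = 9575/6 (C = (⅙)*9575 = 9575/6 ≈ 1595.8)
J(K, h) = -¼ (J(K, h) = ((1*(-1))*1)/4 = (-1*1)/4 = (¼)*(-1) = -¼)
r(N, t) = 5 + t/N (r(N, t) = 5 + (t + t)/(N + N) = 5 + (2*t)/((2*N)) = 5 + (2*t)*(1/(2*N)) = 5 + t/N)
1/((r(H(0), 58) - 3117)*(J(-29, 58) - 36) + C) = 1/(((5 + 58/9) - 3117)*(-¼ - 36) + 9575/6) = 1/(((5 + 58*(⅑)) - 3117)*(-145/4) + 9575/6) = 1/(((5 + 58/9) - 3117)*(-145/4) + 9575/6) = 1/((103/9 - 3117)*(-145/4) + 9575/6) = 1/(-27950/9*(-145/4) + 9575/6) = 1/(2026375/18 + 9575/6) = 1/(1027550/9) = 9/1027550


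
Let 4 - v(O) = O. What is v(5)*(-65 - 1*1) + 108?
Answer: 174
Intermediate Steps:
v(O) = 4 - O
v(5)*(-65 - 1*1) + 108 = (4 - 1*5)*(-65 - 1*1) + 108 = (4 - 5)*(-65 - 1) + 108 = -1*(-66) + 108 = 66 + 108 = 174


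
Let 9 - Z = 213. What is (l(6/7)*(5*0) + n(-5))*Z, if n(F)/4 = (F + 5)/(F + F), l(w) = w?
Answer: 0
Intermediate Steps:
n(F) = 2*(5 + F)/F (n(F) = 4*((F + 5)/(F + F)) = 4*((5 + F)/((2*F))) = 4*((5 + F)*(1/(2*F))) = 4*((5 + F)/(2*F)) = 2*(5 + F)/F)
Z = -204 (Z = 9 - 1*213 = 9 - 213 = -204)
(l(6/7)*(5*0) + n(-5))*Z = ((6/7)*(5*0) + (2 + 10/(-5)))*(-204) = ((6*(⅐))*0 + (2 + 10*(-⅕)))*(-204) = ((6/7)*0 + (2 - 2))*(-204) = (0 + 0)*(-204) = 0*(-204) = 0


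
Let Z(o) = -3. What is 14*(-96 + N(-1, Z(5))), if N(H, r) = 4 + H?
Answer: -1302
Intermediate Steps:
14*(-96 + N(-1, Z(5))) = 14*(-96 + (4 - 1)) = 14*(-96 + 3) = 14*(-93) = -1302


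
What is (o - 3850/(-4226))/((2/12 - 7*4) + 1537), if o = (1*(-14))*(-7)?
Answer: 1253994/19133215 ≈ 0.065540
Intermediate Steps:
o = 98 (o = -14*(-7) = 98)
(o - 3850/(-4226))/((2/12 - 7*4) + 1537) = (98 - 3850/(-4226))/((2/12 - 7*4) + 1537) = (98 - 3850*(-1/4226))/((2*(1/12) - 28) + 1537) = (98 + 1925/2113)/((⅙ - 28) + 1537) = 208999/(2113*(-167/6 + 1537)) = 208999/(2113*(9055/6)) = (208999/2113)*(6/9055) = 1253994/19133215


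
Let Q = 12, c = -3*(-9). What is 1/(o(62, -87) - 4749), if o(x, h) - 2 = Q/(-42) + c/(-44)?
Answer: -308/1462353 ≈ -0.00021062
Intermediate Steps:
c = 27
o(x, h) = 339/308 (o(x, h) = 2 + (12/(-42) + 27/(-44)) = 2 + (12*(-1/42) + 27*(-1/44)) = 2 + (-2/7 - 27/44) = 2 - 277/308 = 339/308)
1/(o(62, -87) - 4749) = 1/(339/308 - 4749) = 1/(-1462353/308) = -308/1462353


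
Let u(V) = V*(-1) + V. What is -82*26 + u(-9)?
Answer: -2132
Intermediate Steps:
u(V) = 0 (u(V) = -V + V = 0)
-82*26 + u(-9) = -82*26 + 0 = -2132 + 0 = -2132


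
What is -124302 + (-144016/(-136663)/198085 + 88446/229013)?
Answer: -770618521366369009192/6199585812869615 ≈ -1.2430e+5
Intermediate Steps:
-124302 + (-144016/(-136663)/198085 + 88446/229013) = -124302 + (-144016*(-1/136663)*(1/198085) + 88446*(1/229013)) = -124302 + ((144016/136663)*(1/198085) + 88446/229013) = -124302 + (144016/27070890355 + 88446/229013) = -124302 + 2394344949874538/6199585812869615 = -770618521366369009192/6199585812869615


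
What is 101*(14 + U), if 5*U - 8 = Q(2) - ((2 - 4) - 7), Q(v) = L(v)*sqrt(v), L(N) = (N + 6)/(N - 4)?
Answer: 8787/5 - 404*sqrt(2)/5 ≈ 1643.1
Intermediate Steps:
L(N) = (6 + N)/(-4 + N)
Q(v) = sqrt(v)*(6 + v)/(-4 + v) (Q(v) = ((6 + v)/(-4 + v))*sqrt(v) = sqrt(v)*(6 + v)/(-4 + v))
U = 17/5 - 4*sqrt(2)/5 (U = 8/5 + (sqrt(2)*(6 + 2)/(-4 + 2) - ((2 - 4) - 7))/5 = 8/5 + (sqrt(2)*8/(-2) - (-2 - 7))/5 = 8/5 + (sqrt(2)*(-1/2)*8 - 1*(-9))/5 = 8/5 + (-4*sqrt(2) + 9)/5 = 8/5 + (9 - 4*sqrt(2))/5 = 8/5 + (9/5 - 4*sqrt(2)/5) = 17/5 - 4*sqrt(2)/5 ≈ 2.2686)
101*(14 + U) = 101*(14 + (17/5 - 4*sqrt(2)/5)) = 101*(87/5 - 4*sqrt(2)/5) = 8787/5 - 404*sqrt(2)/5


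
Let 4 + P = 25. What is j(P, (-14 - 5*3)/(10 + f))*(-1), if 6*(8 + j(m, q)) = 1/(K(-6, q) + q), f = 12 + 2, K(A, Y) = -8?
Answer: 1772/221 ≈ 8.0181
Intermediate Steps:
P = 21 (P = -4 + 25 = 21)
f = 14
j(m, q) = -8 + 1/(6*(-8 + q))
j(P, (-14 - 5*3)/(10 + f))*(-1) = ((385 - 48*(-14 - 5*3)/(10 + 14))/(6*(-8 + (-14 - 5*3)/(10 + 14))))*(-1) = ((385 - 48*(-14 - 15)/24)/(6*(-8 + (-14 - 15)/24)))*(-1) = ((385 - (-1392)/24)/(6*(-8 - 29*1/24)))*(-1) = ((385 - 48*(-29/24))/(6*(-8 - 29/24)))*(-1) = ((385 + 58)/(6*(-221/24)))*(-1) = ((⅙)*(-24/221)*443)*(-1) = -1772/221*(-1) = 1772/221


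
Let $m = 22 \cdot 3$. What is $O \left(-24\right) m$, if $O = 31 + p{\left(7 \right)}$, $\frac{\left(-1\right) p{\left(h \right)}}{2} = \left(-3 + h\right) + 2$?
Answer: $-30096$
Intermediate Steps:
$m = 66$
$p{\left(h \right)} = 2 - 2 h$ ($p{\left(h \right)} = - 2 \left(\left(-3 + h\right) + 2\right) = - 2 \left(-1 + h\right) = 2 - 2 h$)
$O = 19$ ($O = 31 + \left(2 - 14\right) = 31 - 12 = 19$)
$O \left(-24\right) m = 19 \left(-24\right) 66 = \left(-456\right) 66 = -30096$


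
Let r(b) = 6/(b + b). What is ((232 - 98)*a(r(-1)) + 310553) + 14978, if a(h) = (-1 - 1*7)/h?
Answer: 977665/3 ≈ 3.2589e+5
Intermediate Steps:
r(b) = 3/b (r(b) = 6/((2*b)) = 6*(1/(2*b)) = 3/b)
a(h) = -8/h (a(h) = (-1 - 7)/h = -8/h)
((232 - 98)*a(r(-1)) + 310553) + 14978 = ((232 - 98)*(-8/(3/(-1))) + 310553) + 14978 = (134*(-8/(3*(-1))) + 310553) + 14978 = (134*(-8/(-3)) + 310553) + 14978 = (134*(-8*(-⅓)) + 310553) + 14978 = (134*(8/3) + 310553) + 14978 = (1072/3 + 310553) + 14978 = 932731/3 + 14978 = 977665/3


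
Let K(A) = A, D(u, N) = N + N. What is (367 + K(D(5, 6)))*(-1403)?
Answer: -531737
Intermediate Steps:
D(u, N) = 2*N
(367 + K(D(5, 6)))*(-1403) = (367 + 2*6)*(-1403) = (367 + 12)*(-1403) = 379*(-1403) = -531737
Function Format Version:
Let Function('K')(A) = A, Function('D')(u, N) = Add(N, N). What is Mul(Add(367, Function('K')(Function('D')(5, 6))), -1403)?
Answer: -531737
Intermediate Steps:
Function('D')(u, N) = Mul(2, N)
Mul(Add(367, Function('K')(Function('D')(5, 6))), -1403) = Mul(Add(367, Mul(2, 6)), -1403) = Mul(Add(367, 12), -1403) = Mul(379, -1403) = -531737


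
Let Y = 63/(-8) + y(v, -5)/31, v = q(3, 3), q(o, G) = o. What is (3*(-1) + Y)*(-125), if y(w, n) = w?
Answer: 334125/248 ≈ 1347.3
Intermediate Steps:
v = 3
Y = -1929/248 (Y = 63/(-8) + 3/31 = 63*(-1/8) + 3*(1/31) = -63/8 + 3/31 = -1929/248 ≈ -7.7782)
(3*(-1) + Y)*(-125) = (3*(-1) - 1929/248)*(-125) = (-3 - 1929/248)*(-125) = -2673/248*(-125) = 334125/248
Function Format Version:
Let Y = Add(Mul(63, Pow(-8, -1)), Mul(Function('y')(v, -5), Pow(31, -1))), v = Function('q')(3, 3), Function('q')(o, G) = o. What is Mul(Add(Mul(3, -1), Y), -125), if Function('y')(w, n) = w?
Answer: Rational(334125, 248) ≈ 1347.3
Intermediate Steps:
v = 3
Y = Rational(-1929, 248) (Y = Add(Mul(63, Pow(-8, -1)), Mul(3, Pow(31, -1))) = Add(Mul(63, Rational(-1, 8)), Mul(3, Rational(1, 31))) = Add(Rational(-63, 8), Rational(3, 31)) = Rational(-1929, 248) ≈ -7.7782)
Mul(Add(Mul(3, -1), Y), -125) = Mul(Add(Mul(3, -1), Rational(-1929, 248)), -125) = Mul(Add(-3, Rational(-1929, 248)), -125) = Mul(Rational(-2673, 248), -125) = Rational(334125, 248)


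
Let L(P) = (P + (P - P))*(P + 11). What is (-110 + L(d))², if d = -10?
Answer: 14400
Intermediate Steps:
L(P) = P*(11 + P) (L(P) = (P + 0)*(11 + P) = P*(11 + P))
(-110 + L(d))² = (-110 - 10*(11 - 10))² = (-110 - 10*1)² = (-110 - 10)² = (-120)² = 14400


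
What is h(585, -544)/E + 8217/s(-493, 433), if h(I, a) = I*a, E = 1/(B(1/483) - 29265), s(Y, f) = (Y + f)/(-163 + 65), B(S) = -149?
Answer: 93607247811/10 ≈ 9.3607e+9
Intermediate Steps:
s(Y, f) = -Y/98 - f/98 (s(Y, f) = (Y + f)/(-98) = (Y + f)*(-1/98) = -Y/98 - f/98)
E = -1/29414 (E = 1/(-149 - 29265) = 1/(-29414) = -1/29414 ≈ -3.3997e-5)
h(585, -544)/E + 8217/s(-493, 433) = (585*(-544))/(-1/29414) + 8217/(-1/98*(-493) - 1/98*433) = -318240*(-29414) + 8217/(493/98 - 433/98) = 9360711360 + 8217/(30/49) = 9360711360 + 8217*(49/30) = 9360711360 + 134211/10 = 93607247811/10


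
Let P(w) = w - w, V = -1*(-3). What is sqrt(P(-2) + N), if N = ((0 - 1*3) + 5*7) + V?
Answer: sqrt(35) ≈ 5.9161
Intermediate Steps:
V = 3
P(w) = 0
N = 35 (N = ((0 - 1*3) + 5*7) + 3 = ((0 - 3) + 35) + 3 = (-3 + 35) + 3 = 32 + 3 = 35)
sqrt(P(-2) + N) = sqrt(0 + 35) = sqrt(35)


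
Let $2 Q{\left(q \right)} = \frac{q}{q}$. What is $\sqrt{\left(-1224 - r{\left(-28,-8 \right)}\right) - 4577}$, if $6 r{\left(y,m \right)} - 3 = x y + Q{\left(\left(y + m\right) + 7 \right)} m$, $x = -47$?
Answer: $\frac{i \sqrt{216726}}{6} \approx 77.59 i$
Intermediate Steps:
$Q{\left(q \right)} = \frac{1}{2}$ ($Q{\left(q \right)} = \frac{q \frac{1}{q}}{2} = \frac{1}{2} \cdot 1 = \frac{1}{2}$)
$r{\left(y,m \right)} = \frac{1}{2} - \frac{47 y}{6} + \frac{m}{12}$ ($r{\left(y,m \right)} = \frac{1}{2} + \frac{- 47 y + \frac{m}{2}}{6} = \frac{1}{2} + \frac{\frac{m}{2} - 47 y}{6} = \frac{1}{2} + \left(- \frac{47 y}{6} + \frac{m}{12}\right) = \frac{1}{2} - \frac{47 y}{6} + \frac{m}{12}$)
$\sqrt{\left(-1224 - r{\left(-28,-8 \right)}\right) - 4577} = \sqrt{\left(-1224 - \left(\frac{1}{2} - - \frac{658}{3} + \frac{1}{12} \left(-8\right)\right)\right) - 4577} = \sqrt{\left(-1224 - \left(\frac{1}{2} + \frac{658}{3} - \frac{2}{3}\right)\right) - 4577} = \sqrt{\left(-1224 - \frac{1315}{6}\right) - 4577} = \sqrt{- \frac{8659}{6} - 4577} = \sqrt{- \frac{36121}{6}} = \frac{i \sqrt{216726}}{6}$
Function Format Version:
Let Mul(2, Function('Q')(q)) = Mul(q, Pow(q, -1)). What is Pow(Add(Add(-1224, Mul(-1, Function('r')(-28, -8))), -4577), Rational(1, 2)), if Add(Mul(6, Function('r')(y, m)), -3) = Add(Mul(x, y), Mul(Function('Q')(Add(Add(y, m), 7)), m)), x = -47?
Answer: Mul(Rational(1, 6), I, Pow(216726, Rational(1, 2))) ≈ Mul(77.590, I)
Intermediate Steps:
Function('Q')(q) = Rational(1, 2) (Function('Q')(q) = Mul(Rational(1, 2), Mul(q, Pow(q, -1))) = Mul(Rational(1, 2), 1) = Rational(1, 2))
Function('r')(y, m) = Add(Rational(1, 2), Mul(Rational(-47, 6), y), Mul(Rational(1, 12), m)) (Function('r')(y, m) = Add(Rational(1, 2), Mul(Rational(1, 6), Add(Mul(-47, y), Mul(Rational(1, 2), m)))) = Add(Rational(1, 2), Mul(Rational(1, 6), Add(Mul(Rational(1, 2), m), Mul(-47, y)))) = Add(Rational(1, 2), Add(Mul(Rational(-47, 6), y), Mul(Rational(1, 12), m))) = Add(Rational(1, 2), Mul(Rational(-47, 6), y), Mul(Rational(1, 12), m)))
Pow(Add(Add(-1224, Mul(-1, Function('r')(-28, -8))), -4577), Rational(1, 2)) = Pow(Add(Add(-1224, Mul(-1, Add(Rational(1, 2), Mul(Rational(-47, 6), -28), Mul(Rational(1, 12), -8)))), -4577), Rational(1, 2)) = Pow(Add(Add(-1224, Mul(-1, Add(Rational(1, 2), Rational(658, 3), Rational(-2, 3)))), -4577), Rational(1, 2)) = Pow(Add(Add(-1224, Mul(-1, Rational(1315, 6))), -4577), Rational(1, 2)) = Pow(Add(Add(-1224, Rational(-1315, 6)), -4577), Rational(1, 2)) = Pow(Add(Rational(-8659, 6), -4577), Rational(1, 2)) = Pow(Rational(-36121, 6), Rational(1, 2)) = Mul(Rational(1, 6), I, Pow(216726, Rational(1, 2)))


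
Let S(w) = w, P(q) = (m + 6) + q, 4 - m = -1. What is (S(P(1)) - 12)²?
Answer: 0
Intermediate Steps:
m = 5 (m = 4 - 1*(-1) = 4 + 1 = 5)
P(q) = 11 + q (P(q) = (5 + 6) + q = 11 + q)
(S(P(1)) - 12)² = ((11 + 1) - 12)² = (12 - 12)² = 0² = 0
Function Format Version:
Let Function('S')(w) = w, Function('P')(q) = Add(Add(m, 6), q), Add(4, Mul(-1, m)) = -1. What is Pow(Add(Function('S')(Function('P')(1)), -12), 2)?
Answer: 0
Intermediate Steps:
m = 5 (m = Add(4, Mul(-1, -1)) = Add(4, 1) = 5)
Function('P')(q) = Add(11, q) (Function('P')(q) = Add(Add(5, 6), q) = Add(11, q))
Pow(Add(Function('S')(Function('P')(1)), -12), 2) = Pow(Add(Add(11, 1), -12), 2) = Pow(Add(12, -12), 2) = Pow(0, 2) = 0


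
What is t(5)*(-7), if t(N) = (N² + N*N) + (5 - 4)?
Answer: -357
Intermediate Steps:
t(N) = 1 + 2*N² (t(N) = (N² + N²) + 1 = 2*N² + 1 = 1 + 2*N²)
t(5)*(-7) = (1 + 2*5²)*(-7) = (1 + 2*25)*(-7) = (1 + 50)*(-7) = 51*(-7) = -357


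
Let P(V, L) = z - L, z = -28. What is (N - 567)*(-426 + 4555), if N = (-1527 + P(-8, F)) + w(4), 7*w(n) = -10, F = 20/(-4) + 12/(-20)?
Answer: -306057996/35 ≈ -8.7445e+6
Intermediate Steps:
F = -28/5 (F = 20*(-¼) + 12*(-1/20) = -5 - ⅗ = -28/5 ≈ -5.6000)
w(n) = -10/7 (w(n) = (⅐)*(-10) = -10/7)
P(V, L) = -28 - L
N = -54279/35 (N = (-1527 + (-28 - 1*(-28/5))) - 10/7 = (-1527 + (-28 + 28/5)) - 10/7 = (-1527 - 112/5) - 10/7 = -7747/5 - 10/7 = -54279/35 ≈ -1550.8)
(N - 567)*(-426 + 4555) = (-54279/35 - 567)*(-426 + 4555) = -74124/35*4129 = -306057996/35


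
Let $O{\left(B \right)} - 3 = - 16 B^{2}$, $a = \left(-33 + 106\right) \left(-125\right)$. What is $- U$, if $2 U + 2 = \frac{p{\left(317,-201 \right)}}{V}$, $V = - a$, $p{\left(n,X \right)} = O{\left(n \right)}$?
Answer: $\frac{1626071}{18250} \approx 89.1$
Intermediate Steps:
$a = -9125$ ($a = 73 \left(-125\right) = -9125$)
$O{\left(B \right)} = 3 - 16 B^{2}$
$p{\left(n,X \right)} = 3 - 16 n^{2}$
$V = 9125$ ($V = \left(-1\right) \left(-9125\right) = 9125$)
$U = - \frac{1626071}{18250}$ ($U = -1 + \frac{\left(3 - 16 \cdot 317^{2}\right) \frac{1}{9125}}{2} = -1 + \frac{\left(3 - 1607824\right) \frac{1}{9125}}{2} = -1 + \frac{\left(-1607821\right) \frac{1}{9125}}{2} = -1 + \frac{1}{2} \left(- \frac{1607821}{9125}\right) = -1 - \frac{1607821}{18250} = - \frac{1626071}{18250} \approx -89.1$)
$- U = \left(-1\right) \left(- \frac{1626071}{18250}\right) = \frac{1626071}{18250}$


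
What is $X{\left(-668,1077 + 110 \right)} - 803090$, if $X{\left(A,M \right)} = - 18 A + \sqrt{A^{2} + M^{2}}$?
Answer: $-791066 + \sqrt{1855193} \approx -7.897 \cdot 10^{5}$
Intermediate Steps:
$X{\left(A,M \right)} = \sqrt{A^{2} + M^{2}} - 18 A$
$X{\left(-668,1077 + 110 \right)} - 803090 = \left(\sqrt{\left(-668\right)^{2} + \left(1077 + 110\right)^{2}} - -12024\right) - 803090 = \left(\sqrt{446224 + 1187^{2}} + 12024\right) - 803090 = \left(\sqrt{446224 + 1408969} + 12024\right) - 803090 = \left(\sqrt{1855193} + 12024\right) - 803090 = \left(12024 + \sqrt{1855193}\right) - 803090 = -791066 + \sqrt{1855193}$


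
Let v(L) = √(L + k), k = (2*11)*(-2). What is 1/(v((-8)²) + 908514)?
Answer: 454257/412698844088 - √5/412698844088 ≈ 1.1007e-6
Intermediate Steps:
k = -44 (k = 22*(-2) = -44)
v(L) = √(-44 + L) (v(L) = √(L - 44) = √(-44 + L))
1/(v((-8)²) + 908514) = 1/(√(-44 + (-8)²) + 908514) = 1/(√(-44 + 64) + 908514) = 1/(√20 + 908514) = 1/(2*√5 + 908514) = 1/(908514 + 2*√5)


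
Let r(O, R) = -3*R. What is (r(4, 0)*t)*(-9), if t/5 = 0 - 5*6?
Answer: 0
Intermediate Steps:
t = -150 (t = 5*(0 - 5*6) = 5*(0 - 30) = 5*(-30) = -150)
(r(4, 0)*t)*(-9) = (-3*0*(-150))*(-9) = (0*(-150))*(-9) = 0*(-9) = 0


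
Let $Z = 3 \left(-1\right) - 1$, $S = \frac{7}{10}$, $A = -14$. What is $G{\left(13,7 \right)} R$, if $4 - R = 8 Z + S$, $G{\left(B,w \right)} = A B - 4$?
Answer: $- \frac{32829}{5} \approx -6565.8$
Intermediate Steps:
$S = \frac{7}{10}$ ($S = 7 \cdot \frac{1}{10} = \frac{7}{10} \approx 0.7$)
$Z = -4$ ($Z = -3 - 1 = -4$)
$G{\left(B,w \right)} = -4 - 14 B$ ($G{\left(B,w \right)} = - 14 B - 4 = -4 - 14 B$)
$R = \frac{353}{10}$ ($R = 4 - \left(8 \left(-4\right) + \frac{7}{10}\right) = 4 - \left(-32 + \frac{7}{10}\right) = 4 - - \frac{313}{10} = 4 + \frac{313}{10} = \frac{353}{10} \approx 35.3$)
$G{\left(13,7 \right)} R = \left(-4 - 182\right) \frac{353}{10} = \left(-186\right) \frac{353}{10} = - \frac{32829}{5}$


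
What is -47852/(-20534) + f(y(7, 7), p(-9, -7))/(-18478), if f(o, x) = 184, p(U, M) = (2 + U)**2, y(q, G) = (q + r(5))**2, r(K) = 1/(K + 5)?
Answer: 220107750/94856813 ≈ 2.3204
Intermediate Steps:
r(K) = 1/(5 + K)
y(q, G) = (1/10 + q)**2 (y(q, G) = (q + 1/(5 + 5))**2 = (q + 1/10)**2 = (1/10 + q)**2)
-47852/(-20534) + f(y(7, 7), p(-9, -7))/(-18478) = -47852/(-20534) + 184/(-18478) = -47852*(-1/20534) + 184*(-1/18478) = 23926/10267 - 92/9239 = 220107750/94856813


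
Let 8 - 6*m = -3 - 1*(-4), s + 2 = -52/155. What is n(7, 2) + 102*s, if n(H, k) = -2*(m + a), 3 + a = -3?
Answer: -106277/465 ≈ -228.55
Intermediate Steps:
s = -362/155 (s = -2 - 52/155 = -362/155 ≈ -2.3355)
a = -6 (a = -3 - 3 = -6)
m = 7/6 (m = 4/3 - (-3 - 1*(-4))/6 = 4/3 - (-3 + 4)/6 = 4/3 - 1/6*1 = 4/3 - 1/6 = 7/6 ≈ 1.1667)
n(H, k) = 29/3 (n(H, k) = -2*(7/6 - 6) = -2*(-29/6) = 29/3)
n(7, 2) + 102*s = 29/3 + 102*(-362/155) = 29/3 - 36924/155 = -106277/465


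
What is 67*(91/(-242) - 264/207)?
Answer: -1847525/16698 ≈ -110.64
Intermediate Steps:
67*(91/(-242) - 264/207) = 67*(91*(-1/242) - 264*1/207) = 67*(-91/242 - 88/69) = 67*(-27575/16698) = -1847525/16698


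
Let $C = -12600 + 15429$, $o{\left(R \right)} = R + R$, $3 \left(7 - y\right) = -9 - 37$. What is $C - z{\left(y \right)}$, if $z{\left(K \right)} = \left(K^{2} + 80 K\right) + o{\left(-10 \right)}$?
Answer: $\frac{5072}{9} \approx 563.56$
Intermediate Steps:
$y = \frac{67}{3}$ ($y = 7 - \frac{-9 - 37}{3} = 7 - - \frac{46}{3} = 7 + \frac{46}{3} = \frac{67}{3} \approx 22.333$)
$o{\left(R \right)} = 2 R$
$z{\left(K \right)} = -20 + K^{2} + 80 K$ ($z{\left(K \right)} = \left(K^{2} + 80 K\right) + 2 \left(-10\right) = \left(K^{2} + 80 K\right) - 20 = -20 + K^{2} + 80 K$)
$C = 2829$
$C - z{\left(y \right)} = 2829 - \left(-20 + \left(\frac{67}{3}\right)^{2} + 80 \cdot \frac{67}{3}\right) = 2829 - \left(-20 + \frac{4489}{9} + \frac{5360}{3}\right) = 2829 - \frac{20389}{9} = \frac{5072}{9}$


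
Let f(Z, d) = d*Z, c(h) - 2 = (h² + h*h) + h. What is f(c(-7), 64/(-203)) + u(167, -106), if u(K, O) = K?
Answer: 27949/203 ≈ 137.68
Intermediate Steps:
c(h) = 2 + h + 2*h² (c(h) = 2 + ((h² + h*h) + h) = 2 + ((h² + h²) + h) = 2 + (2*h² + h) = 2 + (h + 2*h²) = 2 + h + 2*h²)
f(Z, d) = Z*d
f(c(-7), 64/(-203)) + u(167, -106) = (2 - 7 + 2*(-7)²)*(64/(-203)) + 167 = (2 - 7 + 2*49)*(64*(-1/203)) + 167 = (2 - 7 + 98)*(-64/203) + 167 = 93*(-64/203) + 167 = -5952/203 + 167 = 27949/203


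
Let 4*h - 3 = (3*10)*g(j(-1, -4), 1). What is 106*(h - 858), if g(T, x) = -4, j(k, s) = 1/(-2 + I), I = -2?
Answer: -188097/2 ≈ -94049.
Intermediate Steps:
j(k, s) = -1/4 (j(k, s) = 1/(-2 - 2) = 1/(-4) = -1/4)
h = -117/4 (h = 3/4 + ((3*10)*(-4))/4 = 3/4 + (30*(-4))/4 = 3/4 + (1/4)*(-120) = 3/4 - 30 = -117/4 ≈ -29.250)
106*(h - 858) = 106*(-117/4 - 858) = 106*(-3549/4) = -188097/2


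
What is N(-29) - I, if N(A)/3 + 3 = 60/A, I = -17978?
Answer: 520921/29 ≈ 17963.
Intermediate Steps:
N(A) = -9 + 180/A (N(A) = -9 + 3*(60/A) = -9 + 180/A)
N(-29) - I = (-9 + 180/(-29)) - 1*(-17978) = (-9 + 180*(-1/29)) + 17978 = (-9 - 180/29) + 17978 = -441/29 + 17978 = 520921/29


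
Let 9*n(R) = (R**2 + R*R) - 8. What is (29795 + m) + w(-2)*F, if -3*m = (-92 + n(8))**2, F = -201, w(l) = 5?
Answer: 721634/27 ≈ 26727.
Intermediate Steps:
n(R) = -8/9 + 2*R**2/9 (n(R) = ((R**2 + R*R) - 8)/9 = ((R**2 + R**2) - 8)/9 = (2*R**2 - 8)/9 = (-8 + 2*R**2)/9 = -8/9 + 2*R**2/9)
m = -55696/27 (m = -(-92 + (-8/9 + (2/9)*8**2))**2/3 = -(-92 + (-8/9 + (2/9)*64))**2/3 = -(-92 + (-8/9 + 128/9))**2/3 = -(-92 + 40/3)**2/3 = -(-236/3)**2/3 = -1/3*55696/9 = -55696/27 ≈ -2062.8)
(29795 + m) + w(-2)*F = (29795 - 55696/27) + 5*(-201) = 748769/27 - 1005 = 721634/27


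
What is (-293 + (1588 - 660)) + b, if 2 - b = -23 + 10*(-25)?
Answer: 910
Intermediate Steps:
b = 275 (b = 2 - (-23 + 10*(-25)) = 2 - (-23 - 250) = 2 - 1*(-273) = 2 + 273 = 275)
(-293 + (1588 - 660)) + b = (-293 + (1588 - 660)) + 275 = (-293 + 928) + 275 = 635 + 275 = 910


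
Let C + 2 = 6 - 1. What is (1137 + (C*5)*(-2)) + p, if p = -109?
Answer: 998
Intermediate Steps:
C = 3 (C = -2 + (6 - 1) = -2 + 5 = 3)
(1137 + (C*5)*(-2)) + p = (1137 + (3*5)*(-2)) - 109 = (1137 + 15*(-2)) - 109 = (1137 - 30) - 109 = 1107 - 109 = 998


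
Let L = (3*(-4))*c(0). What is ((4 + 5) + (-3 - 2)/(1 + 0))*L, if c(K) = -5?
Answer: 240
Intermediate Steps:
L = 60 (L = (3*(-4))*(-5) = -12*(-5) = 60)
((4 + 5) + (-3 - 2)/(1 + 0))*L = ((4 + 5) + (-3 - 2)/(1 + 0))*60 = (9 - 5/1)*60 = (9 - 5*1)*60 = (9 - 5)*60 = 4*60 = 240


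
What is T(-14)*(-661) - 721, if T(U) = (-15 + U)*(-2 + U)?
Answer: -307425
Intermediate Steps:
T(-14)*(-661) - 721 = (30 + (-14)² - 17*(-14))*(-661) - 721 = (30 + 196 + 238)*(-661) - 721 = 464*(-661) - 721 = -306704 - 721 = -307425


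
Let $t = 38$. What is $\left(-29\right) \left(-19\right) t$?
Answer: $20938$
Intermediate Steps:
$\left(-29\right) \left(-19\right) t = \left(-29\right) \left(-19\right) 38 = 551 \cdot 38 = 20938$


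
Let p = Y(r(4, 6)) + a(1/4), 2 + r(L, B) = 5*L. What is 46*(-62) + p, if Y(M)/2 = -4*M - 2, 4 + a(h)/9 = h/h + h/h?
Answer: -3018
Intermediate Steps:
r(L, B) = -2 + 5*L
a(h) = -18 (a(h) = -36 + 9*(h/h + h/h) = -36 + 9*(1 + 1) = -36 + 9*2 = -36 + 18 = -18)
Y(M) = -4 - 8*M (Y(M) = 2*(-4*M - 2) = 2*(-2 - 4*M) = -4 - 8*M)
p = -166 (p = (-4 - 8*(-2 + 5*4)) - 18 = (-4 - 8*(-2 + 20)) - 18 = (-4 - 8*18) - 18 = (-4 - 144) - 18 = -148 - 18 = -166)
46*(-62) + p = 46*(-62) - 166 = -2852 - 166 = -3018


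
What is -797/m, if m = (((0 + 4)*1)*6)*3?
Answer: -797/72 ≈ -11.069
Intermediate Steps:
m = 72 (m = ((4*1)*6)*3 = (4*6)*3 = 24*3 = 72)
-797/m = -797/72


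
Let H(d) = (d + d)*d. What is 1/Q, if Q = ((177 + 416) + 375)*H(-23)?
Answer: 1/1024144 ≈ 9.7642e-7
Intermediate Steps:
H(d) = 2*d**2 (H(d) = (2*d)*d = 2*d**2)
Q = 1024144 (Q = ((177 + 416) + 375)*(2*(-23)**2) = (593 + 375)*(2*529) = 968*1058 = 1024144)
1/Q = 1/1024144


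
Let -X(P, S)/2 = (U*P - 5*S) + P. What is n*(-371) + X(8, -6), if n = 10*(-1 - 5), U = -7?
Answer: 22296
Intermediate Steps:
X(P, S) = 10*S + 12*P (X(P, S) = -2*((-7*P - 5*S) + P) = -2*(-6*P - 5*S) = 10*S + 12*P)
n = -60 (n = 10*(-6) = -60)
n*(-371) + X(8, -6) = -60*(-371) + (10*(-6) + 12*8) = 22260 + (-60 + 96) = 22260 + 36 = 22296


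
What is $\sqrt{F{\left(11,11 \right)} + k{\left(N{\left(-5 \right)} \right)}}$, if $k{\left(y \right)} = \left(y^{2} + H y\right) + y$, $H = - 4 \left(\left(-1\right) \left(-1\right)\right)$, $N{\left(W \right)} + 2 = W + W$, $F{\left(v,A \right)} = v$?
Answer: $\sqrt{191} \approx 13.82$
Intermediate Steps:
$N{\left(W \right)} = -2 + 2 W$ ($N{\left(W \right)} = -2 + \left(W + W\right) = -2 + 2 W$)
$H = -4$ ($H = \left(-4\right) 1 = -4$)
$k{\left(y \right)} = y^{2} - 3 y$ ($k{\left(y \right)} = \left(y^{2} - 4 y\right) + y = y^{2} - 3 y$)
$\sqrt{F{\left(11,11 \right)} + k{\left(N{\left(-5 \right)} \right)}} = \sqrt{11 + \left(-2 + 2 \left(-5\right)\right) \left(-3 + \left(-2 + 2 \left(-5\right)\right)\right)} = \sqrt{11 + \left(-2 - 10\right) \left(-3 - 12\right)} = \sqrt{11 - 12 \left(-3 - 12\right)} = \sqrt{11 - -180} = \sqrt{11 + 180} = \sqrt{191}$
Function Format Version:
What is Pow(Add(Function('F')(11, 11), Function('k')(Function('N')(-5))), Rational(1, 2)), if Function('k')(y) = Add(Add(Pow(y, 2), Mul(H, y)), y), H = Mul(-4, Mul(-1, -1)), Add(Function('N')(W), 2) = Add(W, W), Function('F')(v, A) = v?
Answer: Pow(191, Rational(1, 2)) ≈ 13.820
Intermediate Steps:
Function('N')(W) = Add(-2, Mul(2, W)) (Function('N')(W) = Add(-2, Add(W, W)) = Add(-2, Mul(2, W)))
H = -4 (H = Mul(-4, 1) = -4)
Function('k')(y) = Add(Pow(y, 2), Mul(-3, y)) (Function('k')(y) = Add(Add(Pow(y, 2), Mul(-4, y)), y) = Add(Pow(y, 2), Mul(-3, y)))
Pow(Add(Function('F')(11, 11), Function('k')(Function('N')(-5))), Rational(1, 2)) = Pow(Add(11, Mul(Add(-2, Mul(2, -5)), Add(-3, Add(-2, Mul(2, -5))))), Rational(1, 2)) = Pow(Add(11, Mul(Add(-2, -10), Add(-3, Add(-2, -10)))), Rational(1, 2)) = Pow(Add(11, Mul(-12, Add(-3, -12))), Rational(1, 2)) = Pow(Add(11, Mul(-12, -15)), Rational(1, 2)) = Pow(Add(11, 180), Rational(1, 2)) = Pow(191, Rational(1, 2))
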